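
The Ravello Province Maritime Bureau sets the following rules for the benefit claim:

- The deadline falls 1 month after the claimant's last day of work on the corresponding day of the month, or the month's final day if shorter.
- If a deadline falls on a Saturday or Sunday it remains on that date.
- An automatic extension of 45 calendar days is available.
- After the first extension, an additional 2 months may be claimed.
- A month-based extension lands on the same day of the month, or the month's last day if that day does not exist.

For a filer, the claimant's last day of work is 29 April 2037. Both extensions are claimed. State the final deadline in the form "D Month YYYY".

13 September 2037

Moving 1 month forward from 29 April 2037 on the corresponding day gives 29 May 2037.
29 May 2037 is a Friday; no weekend or holiday adjustment applies.
Applying the 45-calendar-day extension: 29 May 2037 + 45 days = 13 July 2037.
No adjustment is made for weekends or holidays, so 13 July 2037 stands.
Applying the 2 months extension: 2 months after 13 July 2037 is 13 September 2037.
No adjustment is made for weekends or holidays, so 13 September 2037 stands.
So the filing is due 13 September 2037.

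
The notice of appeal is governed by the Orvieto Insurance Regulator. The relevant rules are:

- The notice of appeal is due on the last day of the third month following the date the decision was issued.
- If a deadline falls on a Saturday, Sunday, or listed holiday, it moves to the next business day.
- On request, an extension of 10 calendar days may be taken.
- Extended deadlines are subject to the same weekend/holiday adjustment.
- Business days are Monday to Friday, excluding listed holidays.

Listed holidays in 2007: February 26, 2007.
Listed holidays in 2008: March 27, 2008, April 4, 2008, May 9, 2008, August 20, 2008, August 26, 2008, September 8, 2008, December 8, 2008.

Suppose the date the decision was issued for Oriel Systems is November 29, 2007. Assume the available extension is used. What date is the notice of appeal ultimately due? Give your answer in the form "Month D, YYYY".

March 10, 2008

3 months after November 29, 2007 falls in February 2008; the last day of that month is February 29, 2008.
Since February 29, 2008 is a Friday and not a holiday, the date is unchanged.
Add the 10 calendar-day extension to February 29, 2008: March 10, 2008.
March 10, 2008 (Monday) is already a business day.
So the filing is due March 10, 2008.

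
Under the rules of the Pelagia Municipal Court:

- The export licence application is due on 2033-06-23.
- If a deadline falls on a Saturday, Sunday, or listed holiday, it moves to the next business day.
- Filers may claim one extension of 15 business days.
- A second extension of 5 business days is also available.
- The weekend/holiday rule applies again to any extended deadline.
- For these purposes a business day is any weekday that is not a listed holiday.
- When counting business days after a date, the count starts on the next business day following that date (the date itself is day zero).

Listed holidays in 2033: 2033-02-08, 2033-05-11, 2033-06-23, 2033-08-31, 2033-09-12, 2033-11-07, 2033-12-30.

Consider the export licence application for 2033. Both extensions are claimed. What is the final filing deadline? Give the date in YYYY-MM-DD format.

The stated deadline is 2033-06-23.
2033-06-23 falls on a listed holiday. Rolling to the next business day gives 2033-06-24, a Friday.
The 15-business-day extension runs from 2033-06-24 to 2033-07-15.
Since 2033-07-15 is a Friday and not a holiday, the date is unchanged.
Counting 5 further business days from 2033-07-15 reaches 2033-07-22.
2033-07-22 falls on a Friday, which is a business day, so no adjustment is needed.
The final due date is 2033-07-22.

2033-07-22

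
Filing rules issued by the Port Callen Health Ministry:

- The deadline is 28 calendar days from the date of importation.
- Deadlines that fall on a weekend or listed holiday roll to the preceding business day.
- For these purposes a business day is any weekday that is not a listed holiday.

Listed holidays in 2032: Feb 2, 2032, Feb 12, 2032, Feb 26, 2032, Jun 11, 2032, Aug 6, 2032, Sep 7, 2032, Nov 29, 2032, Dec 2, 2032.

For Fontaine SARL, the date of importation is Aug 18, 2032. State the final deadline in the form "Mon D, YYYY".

28 calendar days after Aug 18, 2032 is Sep 15, 2032.
Sep 15, 2032 is a Wednesday and not a listed holiday, so it stands.
Deadline: Sep 15, 2032.

Sep 15, 2032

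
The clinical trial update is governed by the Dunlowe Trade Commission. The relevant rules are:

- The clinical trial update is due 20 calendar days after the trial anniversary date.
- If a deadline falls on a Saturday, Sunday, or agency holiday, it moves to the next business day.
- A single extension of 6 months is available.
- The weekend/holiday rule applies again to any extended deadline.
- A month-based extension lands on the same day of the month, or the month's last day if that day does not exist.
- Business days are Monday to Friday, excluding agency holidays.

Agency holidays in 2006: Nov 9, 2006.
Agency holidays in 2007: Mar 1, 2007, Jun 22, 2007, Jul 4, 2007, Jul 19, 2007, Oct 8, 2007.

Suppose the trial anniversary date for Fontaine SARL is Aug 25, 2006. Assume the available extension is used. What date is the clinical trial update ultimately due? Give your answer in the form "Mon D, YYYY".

Trigger date Aug 25, 2006 + 20 calendar days = Sep 14, 2006.
Sep 14, 2006 (Thursday) is already a business day.
The 6 months extension carries Sep 14, 2006 to Mar 14, 2007.
Mar 14, 2007 falls on a Wednesday, which is a business day, so no adjustment is needed.
So the filing is due Mar 14, 2007.

Mar 14, 2007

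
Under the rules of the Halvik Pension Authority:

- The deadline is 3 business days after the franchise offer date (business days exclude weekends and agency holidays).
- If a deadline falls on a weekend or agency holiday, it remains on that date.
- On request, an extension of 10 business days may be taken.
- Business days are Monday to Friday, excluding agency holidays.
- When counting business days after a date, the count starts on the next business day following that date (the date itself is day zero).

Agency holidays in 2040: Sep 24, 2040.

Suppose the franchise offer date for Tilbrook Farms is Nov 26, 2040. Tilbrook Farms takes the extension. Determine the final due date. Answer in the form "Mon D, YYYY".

Dec 13, 2040

3 business days after Nov 26, 2040, excluding weekends and holidays, is Nov 29, 2040.
Nov 29, 2040 is a Thursday; no weekend or holiday adjustment applies.
Counting 10 further business days from Nov 29, 2040 reaches Dec 13, 2040.
No adjustment is made for weekends or holidays, so Dec 13, 2040 stands.
Deadline: Dec 13, 2040.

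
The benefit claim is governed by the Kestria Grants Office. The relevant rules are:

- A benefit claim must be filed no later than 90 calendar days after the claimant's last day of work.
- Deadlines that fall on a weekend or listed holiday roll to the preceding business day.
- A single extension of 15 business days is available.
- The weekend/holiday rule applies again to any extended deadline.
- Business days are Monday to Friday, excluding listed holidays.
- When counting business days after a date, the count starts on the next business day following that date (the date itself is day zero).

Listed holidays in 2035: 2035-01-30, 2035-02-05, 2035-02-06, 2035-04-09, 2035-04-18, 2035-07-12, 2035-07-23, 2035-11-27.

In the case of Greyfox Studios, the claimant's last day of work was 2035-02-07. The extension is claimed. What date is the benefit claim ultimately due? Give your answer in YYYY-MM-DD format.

From 2035-02-07, 90 calendar days later is 2035-05-08.
2035-05-08 falls on a Tuesday, which is a business day, so no adjustment is needed.
Counting 15 further business days from 2035-05-08 reaches 2035-05-29.
2035-05-29 falls on a Tuesday, which is a business day, so no adjustment is needed.
Final deadline: 2035-05-29.

2035-05-29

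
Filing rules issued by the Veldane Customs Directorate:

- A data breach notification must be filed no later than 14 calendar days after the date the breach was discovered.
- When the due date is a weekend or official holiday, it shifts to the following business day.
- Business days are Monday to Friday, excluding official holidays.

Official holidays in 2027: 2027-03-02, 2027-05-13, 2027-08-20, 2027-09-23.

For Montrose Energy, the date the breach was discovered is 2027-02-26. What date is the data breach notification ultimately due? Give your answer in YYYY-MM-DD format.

Trigger date 2027-02-26 + 14 calendar days = 2027-03-12.
Since 2027-03-12 is a Friday and not a holiday, the date is unchanged.
The final due date is 2027-03-12.

2027-03-12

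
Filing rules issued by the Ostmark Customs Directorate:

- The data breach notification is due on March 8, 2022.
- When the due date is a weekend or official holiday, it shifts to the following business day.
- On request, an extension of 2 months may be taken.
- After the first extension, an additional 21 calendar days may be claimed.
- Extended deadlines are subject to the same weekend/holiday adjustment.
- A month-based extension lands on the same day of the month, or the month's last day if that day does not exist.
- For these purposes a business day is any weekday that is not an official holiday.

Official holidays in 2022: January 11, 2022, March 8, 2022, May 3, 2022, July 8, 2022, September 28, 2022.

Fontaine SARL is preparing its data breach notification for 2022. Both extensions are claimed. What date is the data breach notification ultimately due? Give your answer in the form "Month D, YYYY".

May 30, 2022

Start from the fixed due date, March 8, 2022.
March 8, 2022 is a listed holiday, so it moves to the next business day, March 9, 2022 (Wednesday).
The 2 months extension carries March 9, 2022 to May 9, 2022.
Since May 9, 2022 is a Monday and not a holiday, the date is unchanged.
The 21-calendar-day extension moves the deadline from May 9, 2022 to May 30, 2022.
May 30, 2022 is a Monday and not a listed holiday, so it stands.
Deadline: May 30, 2022.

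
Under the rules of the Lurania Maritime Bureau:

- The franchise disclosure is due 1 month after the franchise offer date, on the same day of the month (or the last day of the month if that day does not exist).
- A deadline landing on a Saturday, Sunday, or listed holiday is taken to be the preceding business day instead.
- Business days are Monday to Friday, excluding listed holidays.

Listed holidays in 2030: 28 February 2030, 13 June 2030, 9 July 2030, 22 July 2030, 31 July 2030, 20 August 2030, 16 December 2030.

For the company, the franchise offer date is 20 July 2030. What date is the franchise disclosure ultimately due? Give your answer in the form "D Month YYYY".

19 August 2030

1 month after 20 July 2030, on the same day of the month, is 20 August 2030.
20 August 2030 falls on a listed holiday. Rolling to the preceding business day gives 19 August 2030, a Monday.
Final deadline: 19 August 2030.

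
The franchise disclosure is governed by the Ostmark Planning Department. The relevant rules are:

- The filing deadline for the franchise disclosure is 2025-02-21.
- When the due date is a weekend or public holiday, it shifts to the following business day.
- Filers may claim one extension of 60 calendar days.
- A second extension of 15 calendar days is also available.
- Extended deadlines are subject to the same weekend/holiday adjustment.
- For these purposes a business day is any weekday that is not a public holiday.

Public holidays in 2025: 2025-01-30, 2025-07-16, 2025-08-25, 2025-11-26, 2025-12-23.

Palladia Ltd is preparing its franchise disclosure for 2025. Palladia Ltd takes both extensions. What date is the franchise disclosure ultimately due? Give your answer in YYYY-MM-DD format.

2025-05-07

The stated deadline is 2025-02-21.
2025-02-21 (Friday) is already a business day.
With the 60-day extension, 2025-02-21 becomes 2025-04-22.
2025-04-22 falls on a Tuesday, which is a business day, so no adjustment is needed.
With the 15-day extension, 2025-04-22 becomes 2025-05-07.
2025-05-07 is a Wednesday and not a listed holiday, so it stands.
So the filing is due 2025-05-07.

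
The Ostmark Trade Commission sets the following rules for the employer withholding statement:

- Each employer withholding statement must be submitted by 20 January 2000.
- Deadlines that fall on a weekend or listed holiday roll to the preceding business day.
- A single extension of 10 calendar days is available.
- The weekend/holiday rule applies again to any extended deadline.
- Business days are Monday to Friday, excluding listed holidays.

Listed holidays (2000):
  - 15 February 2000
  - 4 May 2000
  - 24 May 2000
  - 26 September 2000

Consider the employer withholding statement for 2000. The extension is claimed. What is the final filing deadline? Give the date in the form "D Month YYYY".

The statutory due date is 20 January 2000.
Since 20 January 2000 is a Thursday and not a holiday, the date is unchanged.
Add the 10 calendar-day extension to 20 January 2000: 30 January 2000.
Because 30 January 2000 is a Sunday, the deadline becomes 28 January 2000 (Friday).
The final due date is 28 January 2000.

28 January 2000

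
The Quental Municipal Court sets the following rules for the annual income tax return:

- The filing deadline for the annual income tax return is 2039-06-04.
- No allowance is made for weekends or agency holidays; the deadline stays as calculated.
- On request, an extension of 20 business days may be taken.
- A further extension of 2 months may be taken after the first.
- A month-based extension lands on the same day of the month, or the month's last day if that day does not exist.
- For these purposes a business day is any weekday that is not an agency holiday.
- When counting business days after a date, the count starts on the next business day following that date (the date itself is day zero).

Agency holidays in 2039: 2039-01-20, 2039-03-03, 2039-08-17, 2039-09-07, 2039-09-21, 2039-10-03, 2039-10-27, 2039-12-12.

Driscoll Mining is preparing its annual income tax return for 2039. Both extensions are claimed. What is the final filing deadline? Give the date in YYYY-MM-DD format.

The statutory due date is 2039-06-04.
2039-06-04 falls on a Saturday. The rules make no weekend/holiday allowance, so it remains 2039-06-04.
The 20-business-day extension runs from 2039-06-04 to 2039-07-01.
2039-07-01 falls on a Friday. The rules make no weekend/holiday allowance, so it remains 2039-07-01.
The 2 months extension carries 2039-07-01 to 2039-09-01.
2039-09-01 is a Thursday; no weekend or holiday adjustment applies.
The final due date is 2039-09-01.

2039-09-01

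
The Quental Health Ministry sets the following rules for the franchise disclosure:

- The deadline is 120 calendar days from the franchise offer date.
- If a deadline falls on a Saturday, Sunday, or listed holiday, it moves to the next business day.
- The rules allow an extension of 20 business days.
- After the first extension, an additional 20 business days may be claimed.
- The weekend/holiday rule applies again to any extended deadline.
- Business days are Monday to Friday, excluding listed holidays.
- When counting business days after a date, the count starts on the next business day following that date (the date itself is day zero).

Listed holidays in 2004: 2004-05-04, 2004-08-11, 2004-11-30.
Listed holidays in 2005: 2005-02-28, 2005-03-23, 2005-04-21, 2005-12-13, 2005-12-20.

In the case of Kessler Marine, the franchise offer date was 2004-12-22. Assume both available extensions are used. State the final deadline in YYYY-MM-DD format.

2005-06-17

120 calendar days after 2004-12-22 is 2005-04-21.
2005-04-21 is a listed holiday, so it moves to the next business day, 2005-04-22 (Friday).
The 20-business-day extension runs from 2005-04-22 to 2005-05-20.
2005-05-20 (Friday) is already a business day.
The 20-business-day extension runs from 2005-05-20 to 2005-06-17.
2005-06-17 falls on a Friday, which is a business day, so no adjustment is needed.
Final deadline: 2005-06-17.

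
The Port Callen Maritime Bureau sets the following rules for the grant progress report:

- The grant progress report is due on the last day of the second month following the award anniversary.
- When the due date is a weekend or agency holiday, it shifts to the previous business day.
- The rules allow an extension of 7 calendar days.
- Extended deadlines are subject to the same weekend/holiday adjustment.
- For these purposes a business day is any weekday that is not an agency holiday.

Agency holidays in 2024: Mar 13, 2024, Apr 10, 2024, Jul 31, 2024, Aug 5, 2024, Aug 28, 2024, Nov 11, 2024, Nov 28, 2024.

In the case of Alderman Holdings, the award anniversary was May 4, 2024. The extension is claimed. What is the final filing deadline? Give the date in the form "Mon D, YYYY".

2 months after May 4, 2024 falls in July 2024; the last day of that month is Jul 31, 2024.
Because Jul 31, 2024 is a listed holiday, the deadline becomes Jul 30, 2024 (Tuesday).
Add the 7 calendar-day extension to Jul 30, 2024: Aug 6, 2024.
Aug 6, 2024 falls on a Tuesday, which is a business day, so no adjustment is needed.
The final due date is Aug 6, 2024.

Aug 6, 2024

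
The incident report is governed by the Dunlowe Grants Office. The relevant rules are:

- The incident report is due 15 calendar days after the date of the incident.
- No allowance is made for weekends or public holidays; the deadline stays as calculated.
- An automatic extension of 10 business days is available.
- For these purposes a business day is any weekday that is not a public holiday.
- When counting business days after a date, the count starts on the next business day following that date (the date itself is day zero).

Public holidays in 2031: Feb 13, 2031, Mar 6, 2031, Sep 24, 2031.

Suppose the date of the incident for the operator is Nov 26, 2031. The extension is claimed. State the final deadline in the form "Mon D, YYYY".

Dec 25, 2031

Trigger date Nov 26, 2031 + 15 calendar days = Dec 11, 2031.
Dec 11, 2031 falls on a Thursday. The rules make no weekend/holiday allowance, so it remains Dec 11, 2031.
The 10-business-day extension runs from Dec 11, 2031 to Dec 25, 2031.
No adjustment is made for weekends or holidays, so Dec 25, 2031 stands.
Final deadline: Dec 25, 2031.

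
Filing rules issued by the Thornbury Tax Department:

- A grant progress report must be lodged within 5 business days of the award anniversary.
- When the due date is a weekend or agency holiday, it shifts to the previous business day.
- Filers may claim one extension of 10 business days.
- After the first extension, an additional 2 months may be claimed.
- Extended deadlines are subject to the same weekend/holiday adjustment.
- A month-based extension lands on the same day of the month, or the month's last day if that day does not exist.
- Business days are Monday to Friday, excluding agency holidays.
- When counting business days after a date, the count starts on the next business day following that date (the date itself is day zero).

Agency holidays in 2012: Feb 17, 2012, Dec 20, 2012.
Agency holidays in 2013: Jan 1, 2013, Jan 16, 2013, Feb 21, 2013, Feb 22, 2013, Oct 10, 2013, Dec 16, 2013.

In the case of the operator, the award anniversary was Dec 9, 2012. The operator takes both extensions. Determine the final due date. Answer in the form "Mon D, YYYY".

5 business days after Dec 9, 2012, excluding weekends and holidays, is Dec 14, 2012.
Dec 14, 2012 is a Friday and not a listed holiday, so it stands.
Counting 10 further business days from Dec 14, 2012 reaches Dec 31, 2012.
Dec 31, 2012 falls on a Monday, which is a business day, so no adjustment is needed.
Add 2 months to Dec 31, 2012: Feb 28, 2013 (day 31 does not exist in February, so the month's last day is used).
Since Feb 28, 2013 is a Thursday and not a holiday, the date is unchanged.
Deadline: Feb 28, 2013.

Feb 28, 2013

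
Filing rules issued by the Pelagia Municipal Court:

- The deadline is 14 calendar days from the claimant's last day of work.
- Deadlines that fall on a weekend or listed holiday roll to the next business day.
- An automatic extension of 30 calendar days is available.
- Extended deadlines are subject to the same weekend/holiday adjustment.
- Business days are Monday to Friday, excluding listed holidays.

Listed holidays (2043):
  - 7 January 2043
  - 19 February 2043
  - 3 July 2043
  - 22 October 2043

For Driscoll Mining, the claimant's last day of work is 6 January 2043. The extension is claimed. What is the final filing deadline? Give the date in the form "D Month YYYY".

20 February 2043

Adding 14 calendar days to 6 January 2043 gives 20 January 2043.
20 January 2043 is a Tuesday and not a listed holiday, so it stands.
Add the 30 calendar-day extension to 20 January 2043: 19 February 2043.
19 February 2043 is a listed holiday, so it moves to the next business day, 20 February 2043 (Friday).
So the filing is due 20 February 2043.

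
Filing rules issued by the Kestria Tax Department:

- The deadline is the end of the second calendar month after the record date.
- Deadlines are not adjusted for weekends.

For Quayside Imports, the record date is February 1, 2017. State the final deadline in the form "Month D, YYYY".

2 months after February 1, 2017 falls in April 2017; the last day of that month is April 30, 2017.
No adjustment is made for weekends or holidays, so April 30, 2017 stands.
The final due date is April 30, 2017.

April 30, 2017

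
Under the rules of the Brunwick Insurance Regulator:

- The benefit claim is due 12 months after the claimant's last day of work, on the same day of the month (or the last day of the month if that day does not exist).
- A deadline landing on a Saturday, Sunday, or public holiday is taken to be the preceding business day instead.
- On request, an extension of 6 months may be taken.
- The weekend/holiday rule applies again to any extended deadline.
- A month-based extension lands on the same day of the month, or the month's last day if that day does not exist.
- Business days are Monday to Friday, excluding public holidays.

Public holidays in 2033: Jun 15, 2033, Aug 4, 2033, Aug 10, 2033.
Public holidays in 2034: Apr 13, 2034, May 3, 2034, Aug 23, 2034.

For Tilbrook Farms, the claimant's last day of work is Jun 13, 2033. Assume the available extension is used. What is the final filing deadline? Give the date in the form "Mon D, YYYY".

12 months after Jun 13, 2033, on the same day of the month, is Jun 13, 2034.
Jun 13, 2034 falls on a Tuesday, which is a business day, so no adjustment is needed.
Add 6 months to Jun 13, 2034: Dec 13, 2034.
Dec 13, 2034 falls on a Wednesday, which is a business day, so no adjustment is needed.
The final due date is Dec 13, 2034.

Dec 13, 2034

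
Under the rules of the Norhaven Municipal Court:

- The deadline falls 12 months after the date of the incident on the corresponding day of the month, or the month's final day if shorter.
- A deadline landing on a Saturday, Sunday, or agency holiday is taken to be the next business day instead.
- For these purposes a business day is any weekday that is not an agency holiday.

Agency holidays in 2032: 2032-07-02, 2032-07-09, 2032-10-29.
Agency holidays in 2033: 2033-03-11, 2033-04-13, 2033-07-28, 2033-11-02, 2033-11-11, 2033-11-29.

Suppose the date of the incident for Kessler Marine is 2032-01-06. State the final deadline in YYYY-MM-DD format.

12 months after 2032-01-06, on the same day of the month, is 2033-01-06.
Since 2033-01-06 is a Thursday and not a holiday, the date is unchanged.
So the filing is due 2033-01-06.

2033-01-06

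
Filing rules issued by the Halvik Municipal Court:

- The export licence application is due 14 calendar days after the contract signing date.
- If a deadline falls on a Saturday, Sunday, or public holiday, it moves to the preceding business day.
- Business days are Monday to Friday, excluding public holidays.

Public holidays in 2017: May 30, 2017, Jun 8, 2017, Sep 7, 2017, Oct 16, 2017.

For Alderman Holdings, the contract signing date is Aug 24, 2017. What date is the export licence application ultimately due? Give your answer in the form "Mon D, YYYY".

Sep 6, 2017

Adding 14 calendar days to Aug 24, 2017 gives Sep 7, 2017.
Because Sep 7, 2017 is a listed holiday, the deadline becomes Sep 6, 2017 (Wednesday).
Deadline: Sep 6, 2017.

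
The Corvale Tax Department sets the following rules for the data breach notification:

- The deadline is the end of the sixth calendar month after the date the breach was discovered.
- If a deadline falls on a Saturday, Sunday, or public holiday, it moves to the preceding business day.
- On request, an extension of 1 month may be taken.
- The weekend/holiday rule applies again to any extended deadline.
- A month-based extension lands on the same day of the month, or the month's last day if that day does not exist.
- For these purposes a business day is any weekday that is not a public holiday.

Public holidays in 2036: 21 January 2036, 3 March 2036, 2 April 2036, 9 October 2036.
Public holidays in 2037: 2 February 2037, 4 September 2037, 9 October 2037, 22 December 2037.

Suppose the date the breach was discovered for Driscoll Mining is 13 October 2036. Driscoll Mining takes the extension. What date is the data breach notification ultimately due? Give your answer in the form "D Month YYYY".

6 months after 13 October 2036 falls in April 2037; the last day of that month is 30 April 2037.
30 April 2037 (Thursday) is already a business day.
Applying the 1 month extension: 1 month after 30 April 2037 is 30 May 2037.
30 May 2037 is a Saturday, so it moves to the preceding business day, 29 May 2037 (Friday).
The final due date is 29 May 2037.

29 May 2037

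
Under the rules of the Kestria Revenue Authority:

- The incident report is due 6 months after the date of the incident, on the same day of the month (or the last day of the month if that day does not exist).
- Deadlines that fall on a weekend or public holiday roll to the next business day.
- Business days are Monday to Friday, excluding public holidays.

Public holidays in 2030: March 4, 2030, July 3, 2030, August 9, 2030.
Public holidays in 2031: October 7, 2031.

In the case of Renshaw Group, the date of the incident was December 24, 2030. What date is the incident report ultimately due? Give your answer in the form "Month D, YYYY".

6 months after December 24, 2030, on the same day of the month, is June 24, 2031.
June 24, 2031 falls on a Tuesday, which is a business day, so no adjustment is needed.
Final deadline: June 24, 2031.

June 24, 2031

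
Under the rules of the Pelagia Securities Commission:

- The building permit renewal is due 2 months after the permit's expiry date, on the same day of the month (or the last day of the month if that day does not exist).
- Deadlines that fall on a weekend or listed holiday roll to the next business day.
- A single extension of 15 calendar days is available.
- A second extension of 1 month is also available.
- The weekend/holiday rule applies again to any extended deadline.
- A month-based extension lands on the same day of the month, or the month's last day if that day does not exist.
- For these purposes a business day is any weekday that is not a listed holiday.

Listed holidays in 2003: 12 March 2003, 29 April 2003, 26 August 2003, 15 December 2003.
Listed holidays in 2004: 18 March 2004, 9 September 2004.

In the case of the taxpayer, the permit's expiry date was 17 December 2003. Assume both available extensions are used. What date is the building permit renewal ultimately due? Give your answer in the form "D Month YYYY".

2 months after 17 December 2003, on the same day of the month, is 17 February 2004.
17 February 2004 falls on a Tuesday, which is a business day, so no adjustment is needed.
Applying the 15-calendar-day extension: 17 February 2004 + 15 days = 3 March 2004.
3 March 2004 is a Wednesday and not a listed holiday, so it stands.
Applying the 1 month extension: 1 month after 3 March 2004 is 3 April 2004.
3 April 2004 is a Saturday; the next business day is 5 April 2004 (Monday).
So the filing is due 5 April 2004.

5 April 2004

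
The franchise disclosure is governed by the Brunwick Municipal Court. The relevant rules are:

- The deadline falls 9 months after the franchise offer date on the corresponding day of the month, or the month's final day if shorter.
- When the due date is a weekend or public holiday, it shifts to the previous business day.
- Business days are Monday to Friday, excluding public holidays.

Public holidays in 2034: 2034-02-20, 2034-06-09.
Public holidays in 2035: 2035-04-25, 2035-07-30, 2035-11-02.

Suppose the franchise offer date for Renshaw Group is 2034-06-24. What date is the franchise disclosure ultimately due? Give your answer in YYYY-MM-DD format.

9 months after 2034-06-24, on the same day of the month, is 2035-03-24.
2035-03-24 is a Saturday; the preceding business day is 2035-03-23 (Friday).
The final due date is 2035-03-23.

2035-03-23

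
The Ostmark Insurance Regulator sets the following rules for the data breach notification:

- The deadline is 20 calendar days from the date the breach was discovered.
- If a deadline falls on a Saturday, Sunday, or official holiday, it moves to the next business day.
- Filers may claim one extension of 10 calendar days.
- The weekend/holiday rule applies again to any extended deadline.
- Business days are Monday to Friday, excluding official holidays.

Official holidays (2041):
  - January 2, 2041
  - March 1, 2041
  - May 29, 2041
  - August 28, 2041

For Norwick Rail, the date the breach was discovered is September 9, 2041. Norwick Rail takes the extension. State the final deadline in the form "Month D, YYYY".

Trigger date September 9, 2041 + 20 calendar days = September 29, 2041.
September 29, 2041 is a Sunday; the next business day is September 30, 2041 (Monday).
With the 10-day extension, September 30, 2041 becomes October 10, 2041.
October 10, 2041 (Thursday) is already a business day.
Deadline: October 10, 2041.

October 10, 2041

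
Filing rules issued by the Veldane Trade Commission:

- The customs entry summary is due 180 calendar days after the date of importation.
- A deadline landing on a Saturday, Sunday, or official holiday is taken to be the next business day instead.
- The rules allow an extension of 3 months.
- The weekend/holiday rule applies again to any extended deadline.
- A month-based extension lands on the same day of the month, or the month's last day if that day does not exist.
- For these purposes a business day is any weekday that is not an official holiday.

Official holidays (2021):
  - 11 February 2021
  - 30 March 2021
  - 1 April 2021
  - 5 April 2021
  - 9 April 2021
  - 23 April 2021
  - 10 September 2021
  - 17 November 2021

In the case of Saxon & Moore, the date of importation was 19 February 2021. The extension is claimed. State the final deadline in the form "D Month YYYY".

180 calendar days after 19 February 2021 is 18 August 2021.
18 August 2021 (Wednesday) is already a business day.
The 3 months extension carries 18 August 2021 to 18 November 2021.
18 November 2021 is a Thursday and not a listed holiday, so it stands.
Deadline: 18 November 2021.

18 November 2021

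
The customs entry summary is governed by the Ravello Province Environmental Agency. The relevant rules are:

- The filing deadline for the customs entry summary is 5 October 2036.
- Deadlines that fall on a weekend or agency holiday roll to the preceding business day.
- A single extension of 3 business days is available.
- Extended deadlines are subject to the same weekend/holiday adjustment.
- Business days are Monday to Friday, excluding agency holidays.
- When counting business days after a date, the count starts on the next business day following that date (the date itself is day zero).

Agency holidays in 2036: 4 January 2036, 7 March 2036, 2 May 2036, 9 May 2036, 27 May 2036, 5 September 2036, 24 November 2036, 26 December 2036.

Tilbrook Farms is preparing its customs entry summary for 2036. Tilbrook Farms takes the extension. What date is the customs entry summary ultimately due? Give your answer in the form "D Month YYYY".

Start from the fixed due date, 5 October 2036.
5 October 2036 falls on a Sunday. Rolling to the preceding business day gives 3 October 2036, a Friday.
Applying the 3-business-day extension: 3 business days after 3 October 2036 is 8 October 2036.
Since 8 October 2036 is a Wednesday and not a holiday, the date is unchanged.
The final due date is 8 October 2036.

8 October 2036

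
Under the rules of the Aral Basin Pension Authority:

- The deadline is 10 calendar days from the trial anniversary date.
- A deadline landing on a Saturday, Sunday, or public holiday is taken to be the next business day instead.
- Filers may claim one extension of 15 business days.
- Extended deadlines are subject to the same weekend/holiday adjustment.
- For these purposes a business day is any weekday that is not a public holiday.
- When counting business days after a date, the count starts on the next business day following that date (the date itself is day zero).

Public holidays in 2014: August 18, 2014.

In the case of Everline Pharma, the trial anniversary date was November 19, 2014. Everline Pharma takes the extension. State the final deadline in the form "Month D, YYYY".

December 22, 2014

10 calendar days after November 19, 2014 is November 29, 2014.
Because November 29, 2014 is a Saturday, the deadline becomes December 1, 2014 (Monday).
Counting 15 further business days from December 1, 2014 reaches December 22, 2014.
December 22, 2014 is a Monday and not a listed holiday, so it stands.
So the filing is due December 22, 2014.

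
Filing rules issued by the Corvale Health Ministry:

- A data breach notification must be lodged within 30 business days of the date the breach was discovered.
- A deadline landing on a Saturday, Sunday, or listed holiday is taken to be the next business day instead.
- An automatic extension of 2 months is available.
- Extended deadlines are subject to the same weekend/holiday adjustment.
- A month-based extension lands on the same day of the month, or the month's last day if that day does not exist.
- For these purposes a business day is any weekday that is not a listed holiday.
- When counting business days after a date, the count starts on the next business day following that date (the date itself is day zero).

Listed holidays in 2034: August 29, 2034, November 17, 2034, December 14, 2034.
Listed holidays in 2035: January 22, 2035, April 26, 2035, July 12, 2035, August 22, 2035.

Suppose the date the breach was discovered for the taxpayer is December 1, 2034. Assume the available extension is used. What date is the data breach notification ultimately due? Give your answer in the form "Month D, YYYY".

Starting the day after December 1, 2034 and counting 30 business days lands on January 15, 2035.
January 15, 2035 is a Monday and not a listed holiday, so it stands.
Applying the 2 months extension: 2 months after January 15, 2035 is March 15, 2035.
March 15, 2035 is a Thursday and not a listed holiday, so it stands.
Deadline: March 15, 2035.

March 15, 2035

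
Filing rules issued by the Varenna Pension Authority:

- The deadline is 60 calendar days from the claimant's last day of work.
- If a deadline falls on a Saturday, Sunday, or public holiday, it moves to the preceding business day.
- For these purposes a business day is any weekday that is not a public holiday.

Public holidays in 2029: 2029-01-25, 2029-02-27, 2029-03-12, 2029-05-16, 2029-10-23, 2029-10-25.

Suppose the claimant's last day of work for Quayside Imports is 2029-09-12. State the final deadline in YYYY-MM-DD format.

2029-11-09

Trigger date 2029-09-12 + 60 calendar days = 2029-11-11.
2029-11-11 is a Sunday; the preceding business day is 2029-11-09 (Friday).
Final deadline: 2029-11-09.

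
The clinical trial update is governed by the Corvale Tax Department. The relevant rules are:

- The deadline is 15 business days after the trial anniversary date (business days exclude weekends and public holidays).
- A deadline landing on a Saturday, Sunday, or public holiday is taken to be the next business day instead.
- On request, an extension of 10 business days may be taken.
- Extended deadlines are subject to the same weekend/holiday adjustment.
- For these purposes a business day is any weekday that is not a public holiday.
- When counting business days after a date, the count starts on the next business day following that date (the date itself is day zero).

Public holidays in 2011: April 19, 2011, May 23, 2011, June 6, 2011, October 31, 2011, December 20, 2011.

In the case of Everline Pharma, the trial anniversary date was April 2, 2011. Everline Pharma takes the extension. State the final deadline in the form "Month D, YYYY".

May 9, 2011

Starting the day after April 2, 2011 and counting 15 business days lands on April 25, 2011.
April 25, 2011 is a Monday and not a listed holiday, so it stands.
Counting 10 further business days from April 25, 2011 reaches May 9, 2011.
May 9, 2011 is a Monday and not a listed holiday, so it stands.
Final deadline: May 9, 2011.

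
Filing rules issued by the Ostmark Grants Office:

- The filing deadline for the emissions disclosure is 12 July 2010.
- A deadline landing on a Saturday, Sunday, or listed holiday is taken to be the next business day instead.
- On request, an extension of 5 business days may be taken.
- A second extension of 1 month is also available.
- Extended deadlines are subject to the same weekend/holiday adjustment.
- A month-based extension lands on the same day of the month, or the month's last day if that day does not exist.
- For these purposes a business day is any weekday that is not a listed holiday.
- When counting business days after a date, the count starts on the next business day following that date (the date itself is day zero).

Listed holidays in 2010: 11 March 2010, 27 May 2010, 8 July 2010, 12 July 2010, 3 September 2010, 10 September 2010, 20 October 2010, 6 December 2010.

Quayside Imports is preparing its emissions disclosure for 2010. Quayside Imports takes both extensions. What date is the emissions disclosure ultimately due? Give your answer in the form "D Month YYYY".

20 August 2010

The stated deadline is 12 July 2010.
12 July 2010 is a listed holiday, so it moves to the next business day, 13 July 2010 (Tuesday).
Applying the 5-business-day extension: 5 business days after 13 July 2010 is 20 July 2010.
Since 20 July 2010 is a Tuesday and not a holiday, the date is unchanged.
The 1 month extension carries 20 July 2010 to 20 August 2010.
20 August 2010 is a Friday and not a listed holiday, so it stands.
The final due date is 20 August 2010.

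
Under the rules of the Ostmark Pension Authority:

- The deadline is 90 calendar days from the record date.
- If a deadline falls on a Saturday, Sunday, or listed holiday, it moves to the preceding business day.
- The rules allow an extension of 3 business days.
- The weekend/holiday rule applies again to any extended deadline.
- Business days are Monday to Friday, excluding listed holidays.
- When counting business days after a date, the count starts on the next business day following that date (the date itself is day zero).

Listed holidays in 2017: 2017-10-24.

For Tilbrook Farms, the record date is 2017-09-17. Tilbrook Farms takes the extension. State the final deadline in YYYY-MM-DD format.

2017-12-20

Trigger date 2017-09-17 + 90 calendar days = 2017-12-16.
2017-12-16 is a Saturday; the preceding business day is 2017-12-15 (Friday).
Applying the 3-business-day extension: 3 business days after 2017-12-15 is 2017-12-20.
2017-12-20 is a Wednesday and not a listed holiday, so it stands.
So the filing is due 2017-12-20.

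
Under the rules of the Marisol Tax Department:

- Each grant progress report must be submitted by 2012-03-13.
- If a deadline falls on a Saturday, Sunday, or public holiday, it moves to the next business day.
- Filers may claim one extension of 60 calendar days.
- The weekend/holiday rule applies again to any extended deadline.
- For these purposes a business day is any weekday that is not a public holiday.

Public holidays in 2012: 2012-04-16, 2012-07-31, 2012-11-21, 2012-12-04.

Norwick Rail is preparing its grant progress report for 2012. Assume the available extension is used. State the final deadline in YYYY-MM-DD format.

The stated deadline is 2012-03-13.
2012-03-13 (Tuesday) is already a business day.
With the 60-day extension, 2012-03-13 becomes 2012-05-12.
Because 2012-05-12 is a Saturday, the deadline becomes 2012-05-14 (Monday).
Deadline: 2012-05-14.

2012-05-14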